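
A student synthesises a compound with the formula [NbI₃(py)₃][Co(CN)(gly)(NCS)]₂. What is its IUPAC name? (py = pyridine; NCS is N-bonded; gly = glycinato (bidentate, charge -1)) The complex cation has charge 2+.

The complex cation is given as 2+; its ligand charges sum to -3, so Nb = +5.
With 2 anions per cation, each anion must be 2/2 = 1−.
Anion: ligand charges sum to -3; for the ion to be 1−, Co = +2.

triiodotris(pyridine)niobium(V) cyano(glycinato)isothiocyanatocobaltate(II)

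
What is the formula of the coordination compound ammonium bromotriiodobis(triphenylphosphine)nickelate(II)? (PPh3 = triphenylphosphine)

(NH4)2[NiBrI3(PPh3)2]

Ligands: 2 triphenylphosphine (PPh3, neutral), 1 bromo (Br, -1), 3 iodo (I, -1). Ligand charge sum = -4.
Charge balance with ammonium (+1) requires 1 complex ion per 2 ammonium.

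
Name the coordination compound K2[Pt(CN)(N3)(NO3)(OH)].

potassium azidocyanohydroxonitratoplatinate(II)

The 2 potassium counter-ions carry a total charge of +2, so each complex ion is 2−.
Ligand charges: 1×nitrato (-1 each), 1×azido (-1 each), 1×hydroxo (-1 each), 1×cyano (-1 each); total -4. So Pt + (-4) = 2−, giving Pt = +2.
The complex ion is anionic, so platinum takes the -ate form platinate(II).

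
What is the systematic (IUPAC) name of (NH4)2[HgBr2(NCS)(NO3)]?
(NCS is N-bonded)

The 2 ammonium counter-ions carry a total charge of +2, so each complex ion is 2−.
Ligand charges: 1×isothiocyanato (-1 each), 2×bromo (-1 each), 1×nitrato (-1 each); total -4. So Hg + (-4) = 2−, giving Hg = +2.
The complex ion is anionic, so mercury takes the -ate form mercurate(II).

ammonium dibromoisothiocyanatonitratomercurate(II)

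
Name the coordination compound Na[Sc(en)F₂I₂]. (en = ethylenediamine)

The 1 sodium counter-ion carries a total charge of +1, so each complex ion is 1−.
Ligand charges: 1×ethylenediamine (neutral), 2×fluoro (-1 each), 2×iodo (-1 each); total -4. So Sc + (-4) = 1−, giving Sc = +3.
Ligands are named alphabetically: ethylenediamine before fluoro before iodo.
The complex ion is anionic, so scandium takes the -ate form scandate(III).

sodium (ethylenediamine)difluorodiiodoscandate(III)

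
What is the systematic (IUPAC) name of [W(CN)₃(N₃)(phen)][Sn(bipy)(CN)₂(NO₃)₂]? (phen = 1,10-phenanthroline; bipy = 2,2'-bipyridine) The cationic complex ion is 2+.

azidotricyano(1,10-phenanthroline)tungsten(VI) (2,2'-bipyridine)dicyanodinitratostannate(II)

The complex cation is given as 2+; its ligand charges sum to -4, so W = +6.
A 1:1 salt means the anion carries the equal and opposite charge, 2−.
Anion: ligand charges sum to -4; for the ion to be 2−, Sn = +2.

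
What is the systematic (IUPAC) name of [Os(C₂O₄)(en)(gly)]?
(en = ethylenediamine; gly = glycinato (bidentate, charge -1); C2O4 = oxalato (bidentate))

(ethylenediamine)(glycinato)oxalatoosmium(III)

There is no counter-ion, so the complex is neutral overall.
Ligand charges: 1×ethylenediamine (neutral), 1×glycinato (-1 each), 1×oxalato (-2 each); total -3. So Os + (-3) = 0, giving Os = +3.
Ligands are named alphabetically: ethylenediamine before glycinato before oxalato.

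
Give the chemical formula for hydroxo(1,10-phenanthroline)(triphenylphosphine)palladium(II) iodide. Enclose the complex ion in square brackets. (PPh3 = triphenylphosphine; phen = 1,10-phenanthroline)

[Pd(OH)(phen)(PPh3)]I

Ligands: 1 triphenylphosphine (PPh3, neutral), 1 1,10-phenanthroline (phen, neutral), 1 hydroxo (OH, -1). Ligand charge sum = -1.
Charge balance with iodide (-1) requires 1 complex ion per 1 iodide.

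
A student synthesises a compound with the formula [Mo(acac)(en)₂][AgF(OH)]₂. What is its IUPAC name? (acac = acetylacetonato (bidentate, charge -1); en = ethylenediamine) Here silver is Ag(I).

Ag is given as +1; the anion's ligand charges sum to -2, so the complex anion is 1−.
With 2 anions per cation, the cation must be 2×1 = 2+.
Cation: ligand charges sum to -1; for the ion to be 2+, Mo = +3.

(acetylacetonato)bis(ethylenediamine)molybdenum(III) fluorohydroxoargentate(I)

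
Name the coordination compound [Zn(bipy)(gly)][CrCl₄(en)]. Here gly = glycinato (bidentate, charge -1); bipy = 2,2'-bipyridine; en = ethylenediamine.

(2,2'-bipyridine)(glycinato)zinc(II) tetrachloro(ethylenediamine)chromate(III)

Both ions are complex: the cation is named first with the plain metal name, the anion second with the -ate form; each ion's ligands are alphabetised independently.
Zinc is always +2 in its complexes; the cation's ligand charges sum to -1, so the complex cation is 1+.
A 1:1 salt means the anion carries the equal and opposite charge, 1−.
Anion: ligand charges sum to -4; for the ion to be 1−, Cr = +3.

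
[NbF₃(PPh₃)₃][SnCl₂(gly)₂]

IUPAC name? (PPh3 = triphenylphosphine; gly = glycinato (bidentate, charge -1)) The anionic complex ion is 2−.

Both ions are complex: the cation is named first with the plain metal name, the anion second with the -ate form; each ion's ligands are alphabetised independently.
The complex anion is given as 2−; its ligand charges sum to -4, so Sn = +2.
A 1:1 salt means the cation carries the equal and opposite charge, 2+.
Cation: ligand charges sum to -3; for the ion to be 2+, Nb = +5.

trifluorotris(triphenylphosphine)niobium(V) dichlorobis(glycinato)stannate(II)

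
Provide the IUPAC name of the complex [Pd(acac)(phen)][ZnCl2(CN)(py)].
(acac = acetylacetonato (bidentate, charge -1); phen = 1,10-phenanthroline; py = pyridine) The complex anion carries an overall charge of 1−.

Both ions are complex: the cation is named first with the plain metal name, the anion second with the -ate form; each ion's ligands are alphabetised independently.
The complex anion is given as 1−; its ligand charges sum to -3, so Zn = +2.
A 1:1 salt means the cation carries the equal and opposite charge, 1+.
Cation: ligand charges sum to -1; for the ion to be 1+, Pd = +2.

(acetylacetonato)(1,10-phenanthroline)palladium(II) dichlorocyano(pyridine)zincate(II)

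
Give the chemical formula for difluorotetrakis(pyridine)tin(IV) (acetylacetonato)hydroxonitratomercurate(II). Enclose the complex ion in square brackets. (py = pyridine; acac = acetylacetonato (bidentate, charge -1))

Cation [Sn…]: ligand charges -2, Sn(IV) ⇒ ion charge 2+.
Anion [Hg…]: ligand charges -3, Hg(II) ⇒ ion charge 1−.

[SnF2(py)4][Hg(acac)(NO3)(OH)]2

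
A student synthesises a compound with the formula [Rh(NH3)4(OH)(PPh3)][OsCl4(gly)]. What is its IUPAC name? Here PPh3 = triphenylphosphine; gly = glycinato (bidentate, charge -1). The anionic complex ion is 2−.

The complex anion is given as 2−; its ligand charges sum to -5, so Os = +3.
A 1:1 salt means the cation carries the equal and opposite charge, 2+.
Cation: ligand charges sum to -1; for the ion to be 2+, Rh = +3.

tetraamminehydroxo(triphenylphosphine)rhodium(III) tetrachloro(glycinato)osmate(III)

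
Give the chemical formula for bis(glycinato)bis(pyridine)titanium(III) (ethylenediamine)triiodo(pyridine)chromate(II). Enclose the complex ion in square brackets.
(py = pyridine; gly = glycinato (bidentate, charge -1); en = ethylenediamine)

[Ti(gly)2(py)2][Cr(en)I3(py)]

Cation [Ti…]: ligand charges -2, Ti(III) ⇒ ion charge 1+.
Anion [Cr…]: ligand charges -3, Cr(II) ⇒ ion charge 1−.
One 1+ cation balances one 1− anion.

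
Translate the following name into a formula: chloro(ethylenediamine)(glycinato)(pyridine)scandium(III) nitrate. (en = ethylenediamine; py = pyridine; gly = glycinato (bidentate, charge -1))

[ScCl(en)(gly)(py)]NO3

Ligands: 1 chloro (Cl, -1), 1 ethylenediamine (en, neutral), 1 pyridine (py, neutral), 1 glycinato (gly, -1). Ligand charge sum = -2.
Charge balance with nitrate (-1) requires 1 complex ion per 1 nitrate.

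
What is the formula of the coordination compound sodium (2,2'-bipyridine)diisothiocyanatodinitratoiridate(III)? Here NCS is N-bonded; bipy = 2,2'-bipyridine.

Na[Ir(bipy)(NCS)2(NO3)2]

Ligands: 2 isothiocyanato (NCS, -1), 1 2,2'-bipyridine (bipy, neutral), 2 nitrato (NO3, -1). Ligand charge sum = -4.
Charge balance with sodium (+1) requires 1 complex ion per 1 sodium.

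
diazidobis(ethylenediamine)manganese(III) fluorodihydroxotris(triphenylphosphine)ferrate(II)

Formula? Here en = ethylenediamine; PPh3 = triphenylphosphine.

[Mn(en)2(N3)2][FeF(OH)2(PPh3)3]

Cation [Mn…]: ligand charges -2, Mn(III) ⇒ ion charge 1+.
Anion [Fe…]: ligand charges -3, Fe(II) ⇒ ion charge 1−.
One 1+ cation balances one 1− anion.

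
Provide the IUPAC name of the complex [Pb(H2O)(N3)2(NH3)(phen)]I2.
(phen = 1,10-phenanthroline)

ammineaquadiazido(1,10-phenanthroline)lead(IV) iodide

The 2 iodide counter-ions carry a total charge of -2, so each complex ion is 2+.
Ligand charges: 1×ammine (neutral), 1×1,10-phenanthroline (neutral), 1×aqua (neutral), 2×azido (-1 each); total -2. So Pb + (-2) = 2+, giving Pb = +4.
Ligands are named alphabetically: ammine before aqua before azido before phenanthroline.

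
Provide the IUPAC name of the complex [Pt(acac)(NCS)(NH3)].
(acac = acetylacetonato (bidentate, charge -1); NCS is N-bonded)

(acetylacetonato)ammineisothiocyanatoplatinum(II)

There is no counter-ion, so the complex is neutral overall.
Ligand charges: 1×acetylacetonato (-1 each), 1×ammine (neutral), 1×isothiocyanato (-1 each); total -2. So Pt + (-2) = 0, giving Pt = +2.
Ligands are named alphabetically: acetylacetonato before ammine before isothiocyanato.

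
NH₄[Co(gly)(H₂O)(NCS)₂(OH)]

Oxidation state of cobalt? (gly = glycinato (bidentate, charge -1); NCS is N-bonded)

+3

1 ammonium outside the brackets (+1 each) → the complex ion is 1−.
Ligand charges: 1×OH = -1; 1×gly = -1; 2×NCS = -2; 1×H2O neutral; sum -4.
Co + (-4) = 1− ⇒ Co is +3.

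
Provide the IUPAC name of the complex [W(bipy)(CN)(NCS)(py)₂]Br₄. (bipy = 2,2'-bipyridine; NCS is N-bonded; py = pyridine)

The 4 bromide counter-ions carry a total charge of -4, so each complex ion is 4+.
Ligand charges: 1×2,2'-bipyridine (neutral), 1×isothiocyanato (-1 each), 1×cyano (-1 each), 2×pyridine (neutral); total -2. So W + (-2) = 4+, giving W = +6.
Ligands are named alphabetically: bipyridine before cyano before isothiocyanato before pyridine.

(2,2'-bipyridine)cyanoisothiocyanatobis(pyridine)tungsten(VI) bromide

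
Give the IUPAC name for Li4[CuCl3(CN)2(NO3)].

The 4 lithium counter-ions carry a total charge of +4, so each complex ion is 4−.
Ligand charges: 2×cyano (-1 each), 3×chloro (-1 each), 1×nitrato (-1 each); total -6. So Cu + (-6) = 4−, giving Cu = +2.
Ligands are named alphabetically: chloro before cyano before nitrato.
The complex ion is anionic, so copper takes the -ate form cuprate(II).

lithium trichlorodicyanonitratocuprate(II)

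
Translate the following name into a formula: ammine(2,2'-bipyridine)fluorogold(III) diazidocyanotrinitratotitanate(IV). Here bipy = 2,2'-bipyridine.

Cation [Au…]: ligand charges -1, Au(III) ⇒ ion charge 2+.
Anion [Ti…]: ligand charges -6, Ti(IV) ⇒ ion charge 2−.

[Au(bipy)F(NH3)][Ti(CN)(N3)2(NO3)3]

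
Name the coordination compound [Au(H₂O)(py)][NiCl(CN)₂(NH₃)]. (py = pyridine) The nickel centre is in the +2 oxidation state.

aqua(pyridine)gold(I) amminechlorodicyanonickelate(II)

Both ions are complex: the cation is named first with the plain metal name, the anion second with the -ate form; each ion's ligands are alphabetised independently.
Ni is given as +2; the anion's ligand charges sum to -3, so the complex anion is 1−.
A 1:1 salt means the cation carries the equal and opposite charge, 1+.
Cation: ligand charges sum to 0; for the ion to be 1+, Au = +1.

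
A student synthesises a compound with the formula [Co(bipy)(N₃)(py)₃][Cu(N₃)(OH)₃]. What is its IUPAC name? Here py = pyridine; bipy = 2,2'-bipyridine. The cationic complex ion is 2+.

The complex cation is given as 2+; its ligand charges sum to -1, so Co = +3.
A 1:1 salt means the anion carries the equal and opposite charge, 2−.
Anion: ligand charges sum to -4; for the ion to be 2−, Cu = +2.

azido(2,2'-bipyridine)tris(pyridine)cobalt(III) azidotrihydroxocuprate(II)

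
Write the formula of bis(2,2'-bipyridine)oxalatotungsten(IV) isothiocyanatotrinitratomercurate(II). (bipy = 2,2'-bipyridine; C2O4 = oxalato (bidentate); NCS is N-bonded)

[W(bipy)2(C2O4)][Hg(NCS)(NO3)3]

Cation [W…]: ligand charges -2, W(IV) ⇒ ion charge 2+.
Anion [Hg…]: ligand charges -4, Hg(II) ⇒ ion charge 2−.
One 2+ cation balances one 2− anion.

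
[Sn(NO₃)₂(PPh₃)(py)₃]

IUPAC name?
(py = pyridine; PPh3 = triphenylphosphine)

There is no counter-ion, so the complex is neutral overall.
Ligand charges: 3×pyridine (neutral), 1×triphenylphosphine (neutral), 2×nitrato (-1 each); total -2. So Sn + (-2) = 0, giving Sn = +2.
Ligands are named alphabetically: nitrato before pyridine before triphenylphosphine.

dinitratotris(pyridine)(triphenylphosphine)tin(II)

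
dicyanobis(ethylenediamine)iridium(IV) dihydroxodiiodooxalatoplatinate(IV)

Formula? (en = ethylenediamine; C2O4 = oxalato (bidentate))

Cation [Ir…]: ligand charges -2, Ir(IV) ⇒ ion charge 2+.
Anion [Pt…]: ligand charges -6, Pt(IV) ⇒ ion charge 2−.
One 2+ cation balances one 2− anion.

[Ir(CN)2(en)2][Pt(C2O4)I2(OH)2]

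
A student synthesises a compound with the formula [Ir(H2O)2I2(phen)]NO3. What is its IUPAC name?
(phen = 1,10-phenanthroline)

diaquadiiodo(1,10-phenanthroline)iridium(III) nitrate

The 1 nitrate counter-ion carries a total charge of -1, so each complex ion is 1+.
Ligand charges: 2×iodo (-1 each), 1×1,10-phenanthroline (neutral), 2×aqua (neutral); total -2. So Ir + (-2) = 1+, giving Ir = +3.
Ligands are named alphabetically: aqua before iodo before phenanthroline.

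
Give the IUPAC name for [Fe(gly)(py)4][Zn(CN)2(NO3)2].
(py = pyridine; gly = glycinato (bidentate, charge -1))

Zinc is always +2 in its complexes; the anion's ligand charges sum to -4, so the complex anion is 2−.
A 1:1 salt means the cation carries the equal and opposite charge, 2+.
Cation: ligand charges sum to -1; for the ion to be 2+, Fe = +3.

(glycinato)tetrakis(pyridine)iron(III) dicyanodinitratozincate(II)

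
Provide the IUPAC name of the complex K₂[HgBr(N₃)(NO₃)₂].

The 2 potassium counter-ions carry a total charge of +2, so each complex ion is 2−.
Ligand charges: 2×nitrato (-1 each), 1×azido (-1 each), 1×bromo (-1 each); total -4. So Hg + (-4) = 2−, giving Hg = +2.
The complex ion is anionic, so mercury takes the -ate form mercurate(II).

potassium azidobromodinitratomercurate(II)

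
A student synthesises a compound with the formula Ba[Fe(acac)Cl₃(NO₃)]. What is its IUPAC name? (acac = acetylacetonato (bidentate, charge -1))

barium (acetylacetonato)trichloronitratoferrate(III)

The 1 barium counter-ion carries a total charge of +2, so each complex ion is 2−.
Ligand charges: 1×acetylacetonato (-1 each), 1×nitrato (-1 each), 3×chloro (-1 each); total -5. So Fe + (-5) = 2−, giving Fe = +3.
The complex ion is anionic, so iron takes the -ate form ferrate(III).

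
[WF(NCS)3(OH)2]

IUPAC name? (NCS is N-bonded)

There is no counter-ion, so the complex is neutral overall.
Ligand charges: 1×fluoro (-1 each), 3×isothiocyanato (-1 each), 2×hydroxo (-1 each); total -6. So W + (-6) = 0, giving W = +6.
Ligands are named alphabetically: fluoro before hydroxo before isothiocyanato.

fluorodihydroxotriisothiocyanatotungsten(VI)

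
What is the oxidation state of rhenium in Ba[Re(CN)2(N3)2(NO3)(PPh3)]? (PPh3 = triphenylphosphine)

+3

1 barium outside the brackets (+2 each) → the complex ion is 2−.
Ligand charges: 2×N3 = -2; 1×PPh3 neutral; 1×NO3 = -1; 2×CN = -2; sum -5.
Re + (-5) = 2− ⇒ Re is +3.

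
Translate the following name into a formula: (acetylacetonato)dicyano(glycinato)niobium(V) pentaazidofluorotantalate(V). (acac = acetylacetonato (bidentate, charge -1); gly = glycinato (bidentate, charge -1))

[Nb(acac)(CN)2(gly)][TaF(N3)5]

Cation [Nb…]: ligand charges -4, Nb(V) ⇒ ion charge 1+.
Anion [Ta…]: ligand charges -6, Ta(V) ⇒ ion charge 1−.
One 1+ cation balances one 1− anion.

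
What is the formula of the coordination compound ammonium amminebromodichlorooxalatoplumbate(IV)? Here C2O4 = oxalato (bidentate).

Ligands: 1 ammine (NH3, neutral), 1 oxalato (C2O4, -2), 2 chloro (Cl, -1), 1 bromo (Br, -1). Ligand charge sum = -5.
Charge balance with ammonium (+1) requires 1 complex ion per 1 ammonium.

NH4[PbBr(C2O4)Cl2(NH3)]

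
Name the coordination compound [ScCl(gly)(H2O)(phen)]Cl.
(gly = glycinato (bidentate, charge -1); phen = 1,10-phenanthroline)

aquachloro(glycinato)(1,10-phenanthroline)scandium(III) chloride

The 1 chloride counter-ion carries a total charge of -1, so each complex ion is 1+.
Ligand charges: 1×glycinato (-1 each), 1×1,10-phenanthroline (neutral), 1×aqua (neutral), 1×chloro (-1 each); total -2. So Sc + (-2) = 1+, giving Sc = +3.
Ligands are named alphabetically: aqua before chloro before glycinato before phenanthroline.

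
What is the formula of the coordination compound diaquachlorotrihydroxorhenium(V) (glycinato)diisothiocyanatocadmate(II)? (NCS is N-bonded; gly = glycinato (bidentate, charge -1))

[ReCl(H2O)2(OH)3][Cd(gly)(NCS)2]

Cation [Re…]: ligand charges -4, Re(V) ⇒ ion charge 1+.
Anion [Cd…]: ligand charges -3, Cd(II) ⇒ ion charge 1−.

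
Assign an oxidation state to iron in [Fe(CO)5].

0

No counter-ion: the bracketed complex is neutral.
Ligand charges: 5×CO neutral; sum 0.
Fe + (0) = 0 ⇒ Fe is 0.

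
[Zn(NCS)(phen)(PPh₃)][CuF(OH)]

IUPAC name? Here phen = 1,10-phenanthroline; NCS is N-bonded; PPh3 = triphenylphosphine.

Zinc is always +2 in its complexes; the cation's ligand charges sum to -1, so the complex cation is 1+.
A 1:1 salt means the anion carries the equal and opposite charge, 1−.
Anion: ligand charges sum to -2; for the ion to be 1−, Cu = +1.

isothiocyanato(1,10-phenanthroline)(triphenylphosphine)zinc(II) fluorohydroxocuprate(I)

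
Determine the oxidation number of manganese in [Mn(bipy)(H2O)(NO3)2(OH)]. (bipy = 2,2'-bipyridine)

No counter-ion: the bracketed complex is neutral.
Ligand charges: 1×H2O neutral; 1×OH = -1; 1×bipy neutral; 2×NO3 = -2; sum -3.
Mn + (-3) = 0 ⇒ Mn is +3.

+3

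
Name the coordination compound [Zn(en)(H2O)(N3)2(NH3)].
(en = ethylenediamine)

ammineaquadiazido(ethylenediamine)zinc(II)

There is no counter-ion, so the complex is neutral overall.
Ligand charges: 1×aqua (neutral), 1×ethylenediamine (neutral), 2×azido (-1 each), 1×ammine (neutral); total -2. So Zn + (-2) = 0, giving Zn = +2.
Ligands are named alphabetically: ammine before aqua before azido before ethylenediamine.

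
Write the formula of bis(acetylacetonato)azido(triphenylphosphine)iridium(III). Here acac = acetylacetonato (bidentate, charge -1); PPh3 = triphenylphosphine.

Ligands: 2 acetylacetonato (acac, -1), 1 triphenylphosphine (PPh3, neutral), 1 azido (N3, -1). Ligand charge sum = -3.
With Ir in oxidation state +3, the complex ion is [Ir...].

[Ir(acac)2(N3)(PPh3)]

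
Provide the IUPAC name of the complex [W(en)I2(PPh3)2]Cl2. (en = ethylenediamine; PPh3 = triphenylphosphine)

(ethylenediamine)diiodobis(triphenylphosphine)tungsten(IV) chloride

The 2 chloride counter-ions carry a total charge of -2, so each complex ion is 2+.
Ligand charges: 2×iodo (-1 each), 1×ethylenediamine (neutral), 2×triphenylphosphine (neutral); total -2. So W + (-2) = 2+, giving W = +4.
Ligands are named alphabetically: ethylenediamine before iodo before triphenylphosphine.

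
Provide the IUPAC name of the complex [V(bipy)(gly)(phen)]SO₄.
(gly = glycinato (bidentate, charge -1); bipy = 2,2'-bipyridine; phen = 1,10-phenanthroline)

(2,2'-bipyridine)(glycinato)(1,10-phenanthroline)vanadium(III) sulfate

The 1 sulfate counter-ion carries a total charge of -2, so each complex ion is 2+.
Ligand charges: 1×glycinato (-1 each), 1×2,2'-bipyridine (neutral), 1×1,10-phenanthroline (neutral); total -1. So V + (-1) = 2+, giving V = +3.
Ligands are named alphabetically: bipyridine before glycinato before phenanthroline.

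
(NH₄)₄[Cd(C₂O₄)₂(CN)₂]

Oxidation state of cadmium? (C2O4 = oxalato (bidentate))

+2

4 ammonium outside the brackets (+1 each) → the complex ion is 4−.
Ligand charges: 2×CN = -2; 2×C2O4 = -4; sum -6.
Cd + (-6) = 4− ⇒ Cd is +2.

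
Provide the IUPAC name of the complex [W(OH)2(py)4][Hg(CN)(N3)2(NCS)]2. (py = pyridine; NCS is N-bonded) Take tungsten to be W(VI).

Both ions are complex: the cation is named first with the plain metal name, the anion second with the -ate form; each ion's ligands are alphabetised independently.
W is given as +6; the cation's ligand charges sum to -2, so the complex cation is 4+.
With 2 anions per cation, each anion must be 4/2 = 2−.
Anion: ligand charges sum to -4; for the ion to be 2−, Hg = +2.

dihydroxotetrakis(pyridine)tungsten(VI) diazidocyanoisothiocyanatomercurate(II)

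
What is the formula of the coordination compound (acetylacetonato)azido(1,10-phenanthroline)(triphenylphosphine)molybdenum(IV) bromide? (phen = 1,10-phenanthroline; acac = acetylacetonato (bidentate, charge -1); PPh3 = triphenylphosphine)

[Mo(acac)(N3)(phen)(PPh3)]Br2

Ligands: 1 1,10-phenanthroline (phen, neutral), 1 acetylacetonato (acac, -1), 1 azido (N3, -1), 1 triphenylphosphine (PPh3, neutral). Ligand charge sum = -2.
With Mo in oxidation state +4, the complex ion is [Mo...]^2+.
Charge balance with bromide (-1) requires 1 complex ion per 2 bromide.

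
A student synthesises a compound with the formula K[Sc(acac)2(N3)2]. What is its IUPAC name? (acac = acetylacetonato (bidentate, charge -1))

The 1 potassium counter-ion carries a total charge of +1, so each complex ion is 1−.
Ligand charges: 2×acetylacetonato (-1 each), 2×azido (-1 each); total -4. So Sc + (-4) = 1−, giving Sc = +3.
Ligands are named alphabetically: acetylacetonato before azido.
The complex ion is anionic, so scandium takes the -ate form scandate(III).

potassium bis(acetylacetonato)diazidoscandate(III)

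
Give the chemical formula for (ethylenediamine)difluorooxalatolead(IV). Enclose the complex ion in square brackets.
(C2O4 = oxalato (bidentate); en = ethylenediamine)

Ligands: 1 oxalato (C2O4, -2), 2 fluoro (F, -1), 1 ethylenediamine (en, neutral). Ligand charge sum = -4.
With Pb in oxidation state +4, the complex ion is [Pb...].

[Pb(C2O4)(en)F2]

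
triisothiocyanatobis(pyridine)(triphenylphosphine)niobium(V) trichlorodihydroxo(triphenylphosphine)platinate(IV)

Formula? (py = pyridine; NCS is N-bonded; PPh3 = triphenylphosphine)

[Nb(NCS)3(PPh3)(py)2][PtCl3(OH)2(PPh3)]2

Cation [Nb…]: ligand charges -3, Nb(V) ⇒ ion charge 2+.
Anion [Pt…]: ligand charges -5, Pt(IV) ⇒ ion charge 1−.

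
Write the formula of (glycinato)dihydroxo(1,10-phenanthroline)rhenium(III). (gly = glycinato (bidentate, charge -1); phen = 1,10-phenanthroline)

Ligands: 1 glycinato (gly, -1), 1 1,10-phenanthroline (phen, neutral), 2 hydroxo (OH, -1). Ligand charge sum = -3.
With Re in oxidation state +3, the complex ion is [Re...].

[Re(gly)(OH)2(phen)]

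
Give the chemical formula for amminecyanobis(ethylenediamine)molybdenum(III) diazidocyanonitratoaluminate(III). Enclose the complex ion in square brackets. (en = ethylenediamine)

Cation [Mo…]: ligand charges -1, Mo(III) ⇒ ion charge 2+.
Anion [Al…]: ligand charges -4, Al(III) ⇒ ion charge 1−.

[Mo(CN)(en)2(NH3)][Al(CN)(N3)2(NO3)]2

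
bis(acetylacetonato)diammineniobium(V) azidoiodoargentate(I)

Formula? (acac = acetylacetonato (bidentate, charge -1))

Cation [Nb…]: ligand charges -2, Nb(V) ⇒ ion charge 3+.
Anion [Ag…]: ligand charges -2, Ag(I) ⇒ ion charge 1−.
One 3+ cation requires 3 of the 1− anion.

[Nb(acac)2(NH3)2][AgI(N3)]3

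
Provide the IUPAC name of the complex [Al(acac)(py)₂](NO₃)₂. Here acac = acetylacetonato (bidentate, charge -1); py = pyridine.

The 2 nitrate counter-ions carry a total charge of -2, so each complex ion is 2+.
Ligand charges: 1×acetylacetonato (-1 each), 2×pyridine (neutral); total -1. So Al + (-1) = 2+, giving Al = +3.
Ligands are named alphabetically: acetylacetonato before pyridine.

(acetylacetonato)bis(pyridine)aluminium(III) nitrate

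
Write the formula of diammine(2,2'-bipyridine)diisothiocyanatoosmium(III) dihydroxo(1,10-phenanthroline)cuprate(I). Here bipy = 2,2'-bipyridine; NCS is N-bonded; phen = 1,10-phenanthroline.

Cation [Os…]: ligand charges -2, Os(III) ⇒ ion charge 1+.
Anion [Cu…]: ligand charges -2, Cu(I) ⇒ ion charge 1−.
One 1+ cation balances one 1− anion.

[Os(bipy)(NCS)2(NH3)2][Cu(OH)2(phen)]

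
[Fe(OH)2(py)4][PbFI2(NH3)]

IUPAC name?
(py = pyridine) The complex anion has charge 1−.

Both ions are complex: the cation is named first with the plain metal name, the anion second with the -ate form; each ion's ligands are alphabetised independently.
The complex anion is given as 1−; its ligand charges sum to -3, so Pb = +2.
A 1:1 salt means the cation carries the equal and opposite charge, 1+.
Cation: ligand charges sum to -2; for the ion to be 1+, Fe = +3.

dihydroxotetrakis(pyridine)iron(III) amminefluorodiiodoplumbate(II)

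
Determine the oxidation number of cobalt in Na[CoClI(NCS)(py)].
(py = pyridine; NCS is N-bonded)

+2

1 sodium outside the brackets (+1 each) → the complex ion is 1−.
Ligand charges: 1×py neutral; 1×NCS = -1; 1×I = -1; 1×Cl = -1; sum -3.
Co + (-3) = 1− ⇒ Co is +2.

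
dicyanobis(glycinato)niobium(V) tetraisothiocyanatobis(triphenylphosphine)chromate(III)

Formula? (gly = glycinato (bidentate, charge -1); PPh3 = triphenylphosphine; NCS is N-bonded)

Cation [Nb…]: ligand charges -4, Nb(V) ⇒ ion charge 1+.
Anion [Cr…]: ligand charges -4, Cr(III) ⇒ ion charge 1−.
One 1+ cation balances one 1− anion.

[Nb(CN)2(gly)2][Cr(NCS)4(PPh3)2]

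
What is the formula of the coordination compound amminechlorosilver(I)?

Ligands: 1 chloro (Cl, -1), 1 ammine (NH3, neutral). Ligand charge sum = -1.
With Ag in oxidation state +1, the complex ion is [Ag...].

[AgCl(NH3)]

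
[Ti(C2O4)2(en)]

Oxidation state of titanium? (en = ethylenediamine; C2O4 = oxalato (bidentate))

+4

No counter-ion: the bracketed complex is neutral.
Ligand charges: 1×en neutral; 2×C2O4 = -4; sum -4.
Ti + (-4) = 0 ⇒ Ti is +4.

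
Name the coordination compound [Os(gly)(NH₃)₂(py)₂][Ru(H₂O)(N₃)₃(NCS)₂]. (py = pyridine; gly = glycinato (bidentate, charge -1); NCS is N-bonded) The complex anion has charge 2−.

diammine(glycinato)bis(pyridine)osmium(III) aquatriazidodiisothiocyanatoruthenate(III)

Both ions are complex: the cation is named first with the plain metal name, the anion second with the -ate form; each ion's ligands are alphabetised independently.
The complex anion is given as 2−; its ligand charges sum to -5, so Ru = +3.
A 1:1 salt means the cation carries the equal and opposite charge, 2+.
Cation: ligand charges sum to -1; for the ion to be 2+, Os = +3.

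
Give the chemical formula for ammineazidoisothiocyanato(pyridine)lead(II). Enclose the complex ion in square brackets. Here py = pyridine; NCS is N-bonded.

[Pb(N3)(NCS)(NH3)(py)]

Ligands: 1 azido (N3, -1), 1 pyridine (py, neutral), 1 ammine (NH3, neutral), 1 isothiocyanato (NCS, -1). Ligand charge sum = -2.
With Pb in oxidation state +2, the complex ion is [Pb...].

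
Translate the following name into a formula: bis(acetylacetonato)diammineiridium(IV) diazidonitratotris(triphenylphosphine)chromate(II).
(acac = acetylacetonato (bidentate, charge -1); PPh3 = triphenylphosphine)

Cation [Ir…]: ligand charges -2, Ir(IV) ⇒ ion charge 2+.
Anion [Cr…]: ligand charges -3, Cr(II) ⇒ ion charge 1−.
One 2+ cation requires 2 of the 1− anion.

[Ir(acac)2(NH3)2][Cr(N3)2(NO3)(PPh3)3]2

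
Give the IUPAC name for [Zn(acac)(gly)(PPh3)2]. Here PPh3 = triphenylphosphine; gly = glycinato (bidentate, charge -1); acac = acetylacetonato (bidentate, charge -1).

There is no counter-ion, so the complex is neutral overall.
Ligand charges: 2×triphenylphosphine (neutral), 1×glycinato (-1 each), 1×acetylacetonato (-1 each); total -2. So Zn + (-2) = 0, giving Zn = +2.
Ligands are named alphabetically: acetylacetonato before glycinato before triphenylphosphine.

(acetylacetonato)(glycinato)bis(triphenylphosphine)zinc(II)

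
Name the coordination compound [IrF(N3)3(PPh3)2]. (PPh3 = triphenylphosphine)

triazidofluorobis(triphenylphosphine)iridium(IV)

There is no counter-ion, so the complex is neutral overall.
Ligand charges: 3×azido (-1 each), 2×triphenylphosphine (neutral), 1×fluoro (-1 each); total -4. So Ir + (-4) = 0, giving Ir = +4.
Ligands are named alphabetically: azido before fluoro before triphenylphosphine.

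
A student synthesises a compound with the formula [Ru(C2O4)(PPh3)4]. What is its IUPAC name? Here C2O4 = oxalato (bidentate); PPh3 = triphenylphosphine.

There is no counter-ion, so the complex is neutral overall.
Ligand charges: 1×oxalato (-2 each), 4×triphenylphosphine (neutral); total -2. So Ru + (-2) = 0, giving Ru = +2.
Ligands are named alphabetically: oxalato before triphenylphosphine.

oxalatotetrakis(triphenylphosphine)ruthenium(II)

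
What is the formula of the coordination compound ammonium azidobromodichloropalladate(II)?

(NH4)2[PdBrCl2(N3)]

Ligands: 2 chloro (Cl, -1), 1 bromo (Br, -1), 1 azido (N3, -1). Ligand charge sum = -4.
With Pd in oxidation state +2, the complex ion is [Pd...]^2−.
Charge balance with ammonium (+1) requires 1 complex ion per 2 ammonium.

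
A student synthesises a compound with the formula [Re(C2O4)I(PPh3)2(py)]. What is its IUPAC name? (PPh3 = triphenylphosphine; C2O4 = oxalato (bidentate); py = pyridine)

There is no counter-ion, so the complex is neutral overall.
Ligand charges: 1×iodo (-1 each), 2×triphenylphosphine (neutral), 1×oxalato (-2 each), 1×pyridine (neutral); total -3. So Re + (-3) = 0, giving Re = +3.
Ligands are named alphabetically: iodo before oxalato before pyridine before triphenylphosphine.

iodooxalato(pyridine)bis(triphenylphosphine)rhenium(III)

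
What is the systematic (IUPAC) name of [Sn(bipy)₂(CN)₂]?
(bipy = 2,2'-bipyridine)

bis(2,2'-bipyridine)dicyanotin(II)

There is no counter-ion, so the complex is neutral overall.
Ligand charges: 2×cyano (-1 each), 2×2,2'-bipyridine (neutral); total -2. So Sn + (-2) = 0, giving Sn = +2.
Ligands are named alphabetically: bipyridine before cyano.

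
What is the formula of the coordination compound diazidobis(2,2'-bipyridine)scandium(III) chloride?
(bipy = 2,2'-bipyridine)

Ligands: 2 2,2'-bipyridine (bipy, neutral), 2 azido (N3, -1). Ligand charge sum = -2.
With Sc in oxidation state +3, the complex ion is [Sc...]^1+.
Charge balance with chloride (-1) requires 1 complex ion per 1 chloride.

[Sc(bipy)2(N3)2]Cl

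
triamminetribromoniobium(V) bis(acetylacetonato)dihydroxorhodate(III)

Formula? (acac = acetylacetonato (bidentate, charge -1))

Cation [Nb…]: ligand charges -3, Nb(V) ⇒ ion charge 2+.
Anion [Rh…]: ligand charges -4, Rh(III) ⇒ ion charge 1−.
One 2+ cation requires 2 of the 1− anion.

[NbBr3(NH3)3][Rh(acac)2(OH)2]2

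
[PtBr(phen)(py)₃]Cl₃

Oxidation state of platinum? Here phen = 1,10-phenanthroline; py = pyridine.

3 chloride outside the brackets (-1 each) → the complex ion is 3+.
Ligand charges: 1×phen neutral; 3×py neutral; 1×Br = -1; sum -1.
Pt + (-1) = 3+ ⇒ Pt is +4.

+4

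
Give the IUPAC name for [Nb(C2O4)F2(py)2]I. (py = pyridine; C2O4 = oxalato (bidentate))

difluorooxalatobis(pyridine)niobium(V) iodide

The 1 iodide counter-ion carries a total charge of -1, so each complex ion is 1+.
Ligand charges: 2×pyridine (neutral), 2×fluoro (-1 each), 1×oxalato (-2 each); total -4. So Nb + (-4) = 1+, giving Nb = +5.
Ligands are named alphabetically: fluoro before oxalato before pyridine.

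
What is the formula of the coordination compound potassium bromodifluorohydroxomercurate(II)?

Ligands: 2 fluoro (F, -1), 1 bromo (Br, -1), 1 hydroxo (OH, -1). Ligand charge sum = -4.
With Hg in oxidation state +2, the complex ion is [Hg...]^2−.
Charge balance with potassium (+1) requires 1 complex ion per 2 potassium.

K2[HgBrF2(OH)]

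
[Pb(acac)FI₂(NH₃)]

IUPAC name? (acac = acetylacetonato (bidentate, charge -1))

(acetylacetonato)amminefluorodiiodolead(IV)

There is no counter-ion, so the complex is neutral overall.
Ligand charges: 1×ammine (neutral), 2×iodo (-1 each), 1×acetylacetonato (-1 each), 1×fluoro (-1 each); total -4. So Pb + (-4) = 0, giving Pb = +4.
Ligands are named alphabetically: acetylacetonato before ammine before fluoro before iodo.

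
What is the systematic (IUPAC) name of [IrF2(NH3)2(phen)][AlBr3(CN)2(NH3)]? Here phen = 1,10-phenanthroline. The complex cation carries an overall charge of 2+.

Both ions are complex: the cation is named first with the plain metal name, the anion second with the -ate form; each ion's ligands are alphabetised independently.
The complex cation is given as 2+; its ligand charges sum to -2, so Ir = +4.
A 1:1 salt means the anion carries the equal and opposite charge, 2−.
Anion: ligand charges sum to -5; for the ion to be 2−, Al = +3.

diamminedifluoro(1,10-phenanthroline)iridium(IV) amminetribromodicyanoaluminate(III)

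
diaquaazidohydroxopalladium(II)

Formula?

Ligands: 2 aqua (H2O, neutral), 1 hydroxo (OH, -1), 1 azido (N3, -1). Ligand charge sum = -2.
With Pd in oxidation state +2, the complex ion is [Pd...].

[Pd(H2O)2(N3)(OH)]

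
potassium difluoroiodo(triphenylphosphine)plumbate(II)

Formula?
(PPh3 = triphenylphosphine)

K[PbF2I(PPh3)]

Ligands: 1 iodo (I, -1), 1 triphenylphosphine (PPh3, neutral), 2 fluoro (F, -1). Ligand charge sum = -3.
With Pb in oxidation state +2, the complex ion is [Pb...]^1−.
Charge balance with potassium (+1) requires 1 complex ion per 1 potassium.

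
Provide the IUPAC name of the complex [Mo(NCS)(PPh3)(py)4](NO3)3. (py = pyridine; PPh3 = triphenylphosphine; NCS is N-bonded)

isothiocyanatotetrakis(pyridine)(triphenylphosphine)molybdenum(IV) nitrate

The 3 nitrate counter-ions carry a total charge of -3, so each complex ion is 3+.
Ligand charges: 4×pyridine (neutral), 1×triphenylphosphine (neutral), 1×isothiocyanato (-1 each); total -1. So Mo + (-1) = 3+, giving Mo = +4.
Ligands are named alphabetically: isothiocyanato before pyridine before triphenylphosphine.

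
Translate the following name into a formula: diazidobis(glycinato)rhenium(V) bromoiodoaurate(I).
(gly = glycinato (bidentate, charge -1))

Cation [Re…]: ligand charges -4, Re(V) ⇒ ion charge 1+.
Anion [Au…]: ligand charges -2, Au(I) ⇒ ion charge 1−.
One 1+ cation balances one 1− anion.

[Re(gly)2(N3)2][AuBrI]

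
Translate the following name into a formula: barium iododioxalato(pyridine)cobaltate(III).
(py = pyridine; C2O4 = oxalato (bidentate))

Ba[Co(C2O4)2I(py)]

Ligands: 1 iodo (I, -1), 1 pyridine (py, neutral), 2 oxalato (C2O4, -2). Ligand charge sum = -5.
Charge balance with barium (+2) requires 1 complex ion per 1 barium.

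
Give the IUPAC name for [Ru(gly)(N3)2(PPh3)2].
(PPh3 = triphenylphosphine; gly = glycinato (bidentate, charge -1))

There is no counter-ion, so the complex is neutral overall.
Ligand charges: 2×triphenylphosphine (neutral), 1×glycinato (-1 each), 2×azido (-1 each); total -3. So Ru + (-3) = 0, giving Ru = +3.
Ligands are named alphabetically: azido before glycinato before triphenylphosphine.

diazido(glycinato)bis(triphenylphosphine)ruthenium(III)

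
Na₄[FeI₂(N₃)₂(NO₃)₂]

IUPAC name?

sodium diazidodiiododinitratoferrate(II)

The 4 sodium counter-ions carry a total charge of +4, so each complex ion is 4−.
Ligand charges: 2×nitrato (-1 each), 2×iodo (-1 each), 2×azido (-1 each); total -6. So Fe + (-6) = 4−, giving Fe = +2.
Ligands are named alphabetically: azido before iodo before nitrato.
The complex ion is anionic, so iron takes the -ate form ferrate(II).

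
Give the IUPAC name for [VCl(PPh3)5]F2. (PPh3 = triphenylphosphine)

The 2 fluoride counter-ions carry a total charge of -2, so each complex ion is 2+.
Ligand charges: 5×triphenylphosphine (neutral), 1×chloro (-1 each); total -1. So V + (-1) = 2+, giving V = +3.
Ligands are named alphabetically: chloro before triphenylphosphine.

chloropentakis(triphenylphosphine)vanadium(III) fluoride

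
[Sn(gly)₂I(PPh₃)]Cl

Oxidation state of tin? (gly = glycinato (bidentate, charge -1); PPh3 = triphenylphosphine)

+4

1 chloride outside the brackets (-1 each) → the complex ion is 1+.
Ligand charges: 1×I = -1; 2×gly = -2; 1×PPh3 neutral; sum -3.
Sn + (-3) = 1+ ⇒ Sn is +4.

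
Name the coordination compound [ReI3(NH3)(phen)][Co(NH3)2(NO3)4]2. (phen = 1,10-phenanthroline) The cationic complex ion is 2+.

amminetriiodo(1,10-phenanthroline)rhenium(V) diamminetetranitratocobaltate(III)

Both ions are complex: the cation is named first with the plain metal name, the anion second with the -ate form; each ion's ligands are alphabetised independently.
The complex cation is given as 2+; its ligand charges sum to -3, so Re = +5.
With 2 anions per cation, each anion must be 2/2 = 1−.
Anion: ligand charges sum to -4; for the ion to be 1−, Co = +3.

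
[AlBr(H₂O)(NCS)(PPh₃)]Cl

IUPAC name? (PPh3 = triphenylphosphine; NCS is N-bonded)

The 1 chloride counter-ion carries a total charge of -1, so each complex ion is 1+.
Ligand charges: 1×aqua (neutral), 1×triphenylphosphine (neutral), 1×bromo (-1 each), 1×isothiocyanato (-1 each); total -2. So Al + (-2) = 1+, giving Al = +3.
Ligands are named alphabetically: aqua before bromo before isothiocyanato before triphenylphosphine.

aquabromoisothiocyanato(triphenylphosphine)aluminium(III) chloride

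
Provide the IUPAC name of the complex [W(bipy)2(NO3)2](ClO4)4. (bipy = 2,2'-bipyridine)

bis(2,2'-bipyridine)dinitratotungsten(VI) perchlorate

The 4 perchlorate counter-ions carry a total charge of -4, so each complex ion is 4+.
Ligand charges: 2×2,2'-bipyridine (neutral), 2×nitrato (-1 each); total -2. So W + (-2) = 4+, giving W = +6.
Ligands are named alphabetically: bipyridine before nitrato.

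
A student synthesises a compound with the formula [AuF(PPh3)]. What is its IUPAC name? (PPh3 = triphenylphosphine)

There is no counter-ion, so the complex is neutral overall.
Ligand charges: 1×triphenylphosphine (neutral), 1×fluoro (-1 each); total -1. So Au + (-1) = 0, giving Au = +1.
Ligands are named alphabetically: fluoro before triphenylphosphine.

fluoro(triphenylphosphine)gold(I)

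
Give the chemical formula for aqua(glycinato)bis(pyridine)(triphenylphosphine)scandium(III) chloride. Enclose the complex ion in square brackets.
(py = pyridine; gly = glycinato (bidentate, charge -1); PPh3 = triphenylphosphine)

[Sc(gly)(H2O)(PPh3)(py)2]Cl2

Ligands: 2 pyridine (py, neutral), 1 glycinato (gly, -1), 1 aqua (H2O, neutral), 1 triphenylphosphine (PPh3, neutral). Ligand charge sum = -1.
Charge balance with chloride (-1) requires 1 complex ion per 2 chloride.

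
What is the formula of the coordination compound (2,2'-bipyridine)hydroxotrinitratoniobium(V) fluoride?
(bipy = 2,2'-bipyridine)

[Nb(bipy)(NO3)3(OH)]F

Ligands: 1 hydroxo (OH, -1), 1 2,2'-bipyridine (bipy, neutral), 3 nitrato (NO3, -1). Ligand charge sum = -4.
Charge balance with fluoride (-1) requires 1 complex ion per 1 fluoride.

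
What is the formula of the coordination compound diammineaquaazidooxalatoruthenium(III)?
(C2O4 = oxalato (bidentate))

Ligands: 1 oxalato (C2O4, -2), 1 azido (N3, -1), 2 ammine (NH3, neutral), 1 aqua (H2O, neutral). Ligand charge sum = -3.
With Ru in oxidation state +3, the complex ion is [Ru...].

[Ru(C2O4)(H2O)(N3)(NH3)2]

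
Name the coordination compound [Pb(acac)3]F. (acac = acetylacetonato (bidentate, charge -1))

The 1 fluoride counter-ion carries a total charge of -1, so each complex ion is 1+.
Ligand charges: 3×acetylacetonato (-1 each); total -3. So Pb + (-3) = 1+, giving Pb = +4.

tris(acetylacetonato)lead(IV) fluoride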